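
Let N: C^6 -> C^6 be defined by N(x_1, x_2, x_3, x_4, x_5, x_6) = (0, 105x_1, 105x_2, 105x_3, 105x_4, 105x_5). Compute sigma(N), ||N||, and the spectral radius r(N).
sigma(N) = {0}; ||N|| = 105; r(N) = 0. (N is nilpotent with N^6 = 0.)

On C^6, N is a strictly lower-triangular matrix with 105 on the subdiagonal and zeros elsewhere, so its characteristic polynomial is lambda^6 and every eigenvalue is 0: sigma(N) = {0}. For the operator norm, N e_i = 105e_{i+1} for i = 1, ..., 5 and N e_6 = 0, so the singular values of N are 105 (with multiplicity 5) and 0; hence ||N|| = 105. The spectral radius r(N) = max|lambda| = 0. Note ||N|| > r(N) — characteristic of non-normal nilpotent operators. Indeed N^6 = 0.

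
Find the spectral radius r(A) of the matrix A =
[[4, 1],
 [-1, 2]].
r(A) = 3

The eigenvalues of A are the roots of its characteristic polynomial. With M = A (coefficients from the trace and determinant):
  p(λ) = det(λ I - M) = λ^2 - 6λ + 9.
For λ^2 - 6λ + 9 the discriminant is 0. It is a perfect square (0^2), so the roots are rational: λ = (6 ± 0)/2 = 3, 3.
Thus the eigenvalues (to 4 decimals) are 3 (modulus 3). The spectral radius is the largest modulus: r(A) = 3. (Cross-check: r(A) ≤ ||A||_2 ≈ 4.1623; equality holds whenever A is normal, though it can also hold for some non-normal A.)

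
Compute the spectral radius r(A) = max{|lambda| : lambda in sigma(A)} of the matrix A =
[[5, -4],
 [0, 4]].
r(A) = 5

The eigenvalues of A are the roots of its characteristic polynomial. With M = A (coefficients from the trace and determinant):
  p(λ) = det(λ I - M) = λ^2 - 9λ + 20.
For λ^2 - 9λ + 20 the discriminant is 1. It is a perfect square (1^2), so the roots are rational: λ = (9 ± 1)/2 = 5, 4.
Thus the eigenvalues (to 4 decimals) are 5 (modulus 5); 4 (modulus 4). The spectral radius is the largest modulus: r(A) = 5. (Cross-check: r(A) ≤ ||A||_2 ≈ 6.986; equality holds whenever A is normal, though it can also hold for some non-normal A.)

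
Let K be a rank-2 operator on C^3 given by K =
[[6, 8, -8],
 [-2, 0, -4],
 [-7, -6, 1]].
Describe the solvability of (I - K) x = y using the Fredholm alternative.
(I - K) is invertible (det(I - K) = -64 ≠ 0), so for every y in C^3 the equation (I - K) x = y has a unique solution.

K has rank 2 and factors as K = U V^T = u1 v1^T + u2 v2^T with u1 = (1, -1, -2), v1 = (3, 2, 1), u2 = (3, 1, -1), v2 = (1, 2, -3) (multiplying out reproduces the displayed K). The nonzero eigenvalues of U V^T coincide with those of the 2 x 2 matrix G = V^T U = [[v1·u1, v1·u2], [v2·u1, v2·u2]] = [[-1, 10], [5, 8]], and by the Sylvester determinant identity det(I_3 - U V^T) = det(I_2 - V^T U) = det([[2, -10], [-5, -7]]) = (2)(-7) - (-10)(-5) = -64. (Direct check: I - K =
[[-5, -8, 8],
 [2, 1, 4],
 [7, 6, 0]]
has determinant -64.) The finite-dimensional Fredholm alternative says: either (I - K) is invertible, or ker(I - K) ≠ {0} and then range(I - K) = ker((I - K)^*)^⊥, with dim ker(I - K) = dim ker((I - K)^*). Since det(I - K) ≠ 0, 1 is not an eigenvalue of K and ker(I - K) = {0}, so we are in the first case: for every y there is a unique x = (I - K)^(-1) y. (Explicitly, by the Woodbury identity, (I - U V^T)^(-1) = I + U (I_2 - G)^(-1) V^T.)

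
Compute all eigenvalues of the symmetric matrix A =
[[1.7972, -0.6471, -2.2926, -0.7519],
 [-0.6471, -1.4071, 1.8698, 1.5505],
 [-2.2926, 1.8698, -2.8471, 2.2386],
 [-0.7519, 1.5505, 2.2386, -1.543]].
sigma(A) ≈ {-5, -3, 0, 4}

A is real symmetric, so its spectrum consists of real eigenvalues. Expanding the characteristic polynomial of the displayed matrix gives
  det(λ I - A) = p(λ) = λ^4 + (4)λ^3 + (-17)λ^2 + (-60)λ + (0).
Solving p(λ) = 0 yields eigenvalues ≈ -5, -3, 0, 4. (A is shown rounded to 4 decimals, so these recover the underlying integer eigenvalues to within that precision.)
Verification: the trace of A = -4 equals the sum of eigenvalues -4, and det(A) ≈ -0.0008 matches the eigenvalue product 0.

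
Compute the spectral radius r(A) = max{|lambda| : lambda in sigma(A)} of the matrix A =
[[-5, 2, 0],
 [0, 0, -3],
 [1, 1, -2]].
r(A) ≈ 5.2936

The eigenvalues of A are the roots of its characteristic polynomial. With M = A (coefficients from the trace, the sum of principal 2x2 minors, and det A):
  p(λ) = det(λ I - M) = λ^3 + 7λ^2 + 13λ + 21.
No integer candidate from the rational root theorem (±divisors of 21) is a root, so the roots are irrational. The cubic discriminant is Δ = -6828 < 0, so there is one real root and a complex-conjugate pair. p(-6) = -21 and p(-5) = 6 have opposite signs, so a root lies in (-6, -5); Newton's method refines it to λ ≈ -5.2936. Dividing out (λ - (-5.2936)) leaves approximately λ^2 + 1.7064λ + 3.967. For λ^2 + 1.7064λ + 3.967 the discriminant is -12.9564. It is negative, so the remaining roots are the complex-conjugate pair λ ≈ -0.8532 ± 1.7998i. Their product equals the constant term, so |λ|^2 ≈ 3.967 and |λ| ≈ 1.9917.
Thus the eigenvalues (to 4 decimals) are -5.2936 (modulus 5.2936); -0.8532 ± 1.7998i (modulus 1.9917). The spectral radius is the largest modulus: r(A) ≈ 5.2936. (Cross-check: r(A) ≤ ||A||_2 ≈ 5.4236; equality holds whenever A is normal, though it can also hold for some non-normal A.)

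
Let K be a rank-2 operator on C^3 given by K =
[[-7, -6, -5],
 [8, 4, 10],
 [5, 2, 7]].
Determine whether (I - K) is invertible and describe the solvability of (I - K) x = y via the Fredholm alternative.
(I - K) is invertible (det(I - K) = 1 ≠ 0), so for every y in C^3 the equation (I - K) x = y has a unique solution.

K has rank 2 and factors as K = U V^T = u1 v1^T + u2 v2^T with u1 = (-2, -2, -2), v1 = (-1, 0, -2), u2 = (-3, 2, 1), v2 = (3, 2, 3) (multiplying out reproduces the displayed K). The nonzero eigenvalues of U V^T coincide with those of the 2 x 2 matrix G = V^T U = [[v1·u1, v1·u2], [v2·u1, v2·u2]] = [[6, 1], [-16, -2]], and by the Sylvester determinant identity det(I_3 - U V^T) = det(I_2 - V^T U) = det([[-5, -1], [16, 3]]) = (-5)(3) - (-1)(16) = 1. (Direct check: I - K =
[[8, 6, 5],
 [-8, -3, -10],
 [-5, -2, -6]]
has determinant 1.) The finite-dimensional Fredholm alternative says: either (I - K) is invertible, or ker(I - K) ≠ {0} and then range(I - K) = ker((I - K)^*)^⊥, with dim ker(I - K) = dim ker((I - K)^*). Since det(I - K) ≠ 0, 1 is not an eigenvalue of K and ker(I - K) = {0}, so we are in the first case: for every y there is a unique x = (I - K)^(-1) y. (Explicitly, by the Woodbury identity, (I - U V^T)^(-1) = I + U (I_2 - G)^(-1) V^T.)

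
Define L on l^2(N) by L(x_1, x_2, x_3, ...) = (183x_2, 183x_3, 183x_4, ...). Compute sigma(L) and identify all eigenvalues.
sigma(L) = closed disk {z in C : |z| ≤ 183}; sigma_p(L) = open disk {z in C : |z| < 183}

Note L = 183·V where V is the unit left shift (V x)_k = x_{k+1}; so sigma(L) = 183·sigma(V) and ||L|| = 183||V||. ||L x||^2 = 33489sum_{k≥2} |x_k|^2 ≤ 33489||x||^2, with equality on {x : x_1 = 0}, so ||L|| = 183. For any lambda with |lambda| < 183, set r = lambda/183 (|r| < 1); the vector x = (1, r, r^2, ...) is in l^2 and satisfies L x = 183(r, r^2, ...) = lambda x, so lambda is an eigenvalue. On the boundary |lambda| = 183 the geometric series diverges, so no l^2 eigenvector exists, but these lambda lie in the approximate point spectrum. Hence sigma(L) is the closed disk of radius 183 and sigma_p(L) is the open disk.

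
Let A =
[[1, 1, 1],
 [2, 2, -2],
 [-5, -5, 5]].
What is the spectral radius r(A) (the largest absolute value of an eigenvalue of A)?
r(A) = (8 + sqrt(24))/2 ≈ 6.4495

The eigenvalues of A are the roots of its characteristic polynomial. With M = A (coefficients from the trace, the sum of principal 2x2 minors, and det A):
  p(λ) = det(λ I - M) = λ^3 - 8λ^2 + 10λ.
The constant term is 0, so λ = 0 is a root. Dividing out λ leaves p(λ) = λ(λ^2 - 8λ + 10). For λ^2 - 8λ + 10 the discriminant is 24. It is nonnegative but not a perfect square, so the roots are real and irrational: λ = (8 ± sqrt(24))/2 ≈ 6.4495, 1.5505.
Thus the eigenvalues (to 4 decimals) are 6.4495 (modulus 6.4495); 1.5505 (modulus 1.5505); 0 (modulus 0). The spectral radius is the largest modulus: r(A) = (8 + sqrt(24))/2 ≈ 6.4495. (Cross-check: r(A) ≤ ||A||_2 ≈ 9.3458; equality holds whenever A is normal, though it can also hold for some non-normal A.)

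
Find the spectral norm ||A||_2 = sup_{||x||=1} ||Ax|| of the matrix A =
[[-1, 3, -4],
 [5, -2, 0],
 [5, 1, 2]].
||A||_2 ≈ 7.691 (= sqrt(largest eigenvalue of A^T A))

||A||_2 = sigma_max(A) = sqrt(lambda_max(A^T A)). Form the symmetric matrix M = A^T A =
[[51, -8, 14],
 [-8, 14, -10],
 [14, -10, 20]].
Its characteristic polynomial (trace, sum of principal 2x2 minors, determinant of M give the coefficients) is
  p(λ) = det(λ I - M) = λ^3 - 85λ^2 + 1654λ - 7396.
No integer candidate from the rational root theorem (±divisors of 7396) is a root, so the roots are irrational. The cubic discriminant is Δ = 737320532 > 0, so there are three distinct real roots. p(6) = -316 and p(7) = 360 have opposite signs, so a root lies in (6, 7); Newton's method refines it to λ ≈ 6.4435. p(19) = 204 and p(20) = -316 have opposite signs, so a root lies in (19, 20); Newton's method refines it to λ ≈ 19.4046. p(59) = -316 and p(60) = 1844 have opposite signs, so a root lies in (59, 60); Newton's method refines it to λ ≈ 59.1519. Check (Vieta): the three roots sum to 85, matching tr M = 85.
So the eigenvalues of A^T A are ≈ 6.4435, 19.4046, 59.1519 (all ≥ 0, as they must be for A^T A). The largest is λ_max ≈ 59.1519, hence ||A||_2 = sqrt(λ_max) ≈ 7.691.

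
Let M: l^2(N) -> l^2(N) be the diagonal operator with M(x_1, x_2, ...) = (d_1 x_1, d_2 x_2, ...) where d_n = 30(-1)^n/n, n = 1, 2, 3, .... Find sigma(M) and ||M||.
sigma(M) = {30(-1)^n/n : n ≥ 1} ∪ {0}; ||M|| = 30

A bounded diagonal operator on l^2 with diagonal entries d_n has spectrum equal to the closure of {d_n : n ≥ 1}: every d_n is an eigenvalue (with eigenvector e_n), so {d_n} ⊂ sigma(M); the spectrum is closed, so its closure is too; and for lambda not in the closure, (M - lambda I) has bounded inverse (the diagonal entries 1/(d_n - lambda) are bounded). For our sequence d_n = 30(-1)^n/n, n = 1, 2, 3, ...:
  - {d_n} = {30(-1)^n/n : n ≥ 1}; the only limit point is 0
  - closure = {30(-1)^n/n : n ≥ 1} ∪ {0}
For the norm: a diagonal operator has ||M|| = sup_n |d_n|. Here |d_n| = 30/n is decreasing, so sup_n |d_n| = |d_1| = 30. So ||M|| = 30.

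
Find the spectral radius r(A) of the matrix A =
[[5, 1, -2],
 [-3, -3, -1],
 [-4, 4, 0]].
r(A) ≈ 6.3272

The eigenvalues of A are the roots of its characteristic polynomial. With M = A (coefficients from the trace, the sum of principal 2x2 minors, and det A):
  p(λ) = det(λ I - M) = λ^3 - 2λ^2 - 16λ - 72.
No integer candidate from the rational root theorem (±divisors of 72) is a root, so the roots are irrational. The cubic discriminant is Δ = -166336 < 0, so there is one real root and a complex-conjugate pair. p(6) = -24 and p(7) = 61 have opposite signs, so a root lies in (6, 7); Newton's method refines it to λ ≈ 6.3272. Dividing out (λ - (6.3272)) leaves approximately λ^2 + 4.3272λ + 11.3794. For λ^2 + 4.3272λ + 11.3794 the discriminant is -26.7926. It is negative, so the remaining roots are the complex-conjugate pair λ ≈ -2.1636 ± 2.5881i. Their product equals the constant term, so |λ|^2 ≈ 11.3794 and |λ| ≈ 3.3733.
Thus the eigenvalues (to 4 decimals) are 6.3272 (modulus 6.3272); -2.1636 ± 2.5881i (modulus 3.3733). The spectral radius is the largest modulus: r(A) ≈ 6.3272. (Cross-check: r(A) ≤ ||A||_2 ≈ 7.1584; equality holds whenever A is normal, though it can also hold for some non-normal A.)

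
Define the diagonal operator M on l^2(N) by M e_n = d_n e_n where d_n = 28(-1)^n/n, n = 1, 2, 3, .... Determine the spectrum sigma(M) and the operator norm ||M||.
sigma(M) = {28(-1)^n/n : n ≥ 1} ∪ {0}; ||M|| = 28

A bounded diagonal operator on l^2 with diagonal entries d_n has spectrum equal to the closure of {d_n : n ≥ 1}: every d_n is an eigenvalue (with eigenvector e_n), so {d_n} ⊂ sigma(M); the spectrum is closed, so its closure is too; and for lambda not in the closure, (M - lambda I) has bounded inverse (the diagonal entries 1/(d_n - lambda) are bounded). For our sequence d_n = 28(-1)^n/n, n = 1, 2, 3, ...:
  - {d_n} = {28(-1)^n/n : n ≥ 1}; the only limit point is 0
  - closure = {28(-1)^n/n : n ≥ 1} ∪ {0}
For the norm: a diagonal operator has ||M|| = sup_n |d_n|. Here |d_n| = 28/n is decreasing, so sup_n |d_n| = |d_1| = 28. So ||M|| = 28.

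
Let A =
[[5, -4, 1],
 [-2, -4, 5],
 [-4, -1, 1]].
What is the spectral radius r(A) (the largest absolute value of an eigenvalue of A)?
r(A) ≈ 6.3743

The eigenvalues of A are the roots of its characteristic polynomial. With M = A (coefficients from the trace, the sum of principal 2x2 minors, and det A):
  p(λ) = det(λ I - M) = λ^3 - 2λ^2 - 18λ - 63.
No integer candidate from the rational root theorem (±divisors of 63) is a root, so the roots are irrational. The cubic discriminant is Δ = -125379 < 0, so there is one real root and a complex-conjugate pair. p(6) = -27 and p(7) = 56 have opposite signs, so a root lies in (6, 7); Newton's method refines it to λ ≈ 6.3743. Dividing out (λ - (6.3743)) leaves approximately λ^2 + 4.3743λ + 9.8834. For λ^2 + 4.3743λ + 9.8834 the discriminant is -20.3988. It is negative, so the remaining roots are the complex-conjugate pair λ ≈ -2.1872 ± 2.2583i. Their product equals the constant term, so |λ|^2 ≈ 9.8834 and |λ| ≈ 3.1438.
Thus the eigenvalues (to 4 decimals) are 6.3743 (modulus 6.3743); -2.1872 ± 2.2583i (modulus 3.1438). The spectral radius is the largest modulus: r(A) ≈ 6.3743. (Cross-check: r(A) ≤ ||A||_2 ≈ 7.4283; equality holds whenever A is normal, though it can also hold for some non-normal A.)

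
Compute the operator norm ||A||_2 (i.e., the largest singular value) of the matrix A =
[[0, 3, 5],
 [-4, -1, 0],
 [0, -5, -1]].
||A||_2 ≈ 7.1608 (= sqrt(largest eigenvalue of A^T A))

||A||_2 = sigma_max(A) = sqrt(lambda_max(A^T A)). Form the symmetric matrix M = A^T A =
[[16, 4, 0],
 [4, 35, 20],
 [0, 20, 26]].
Its characteristic polynomial (trace, sum of principal 2x2 minors, determinant of M give the coefficients) is
  p(λ) = det(λ I - M) = λ^3 - 77λ^2 + 1470λ - 7744.
No integer candidate from the rational root theorem (±divisors of 7744) is a root, so the roots are irrational. The cubic discriminant is Δ = 122920900 > 0, so there are three distinct real roots. p(9) = -22 and p(10) = 256 have opposite signs, so a root lies in (9, 10); Newton's method refines it to λ ≈ 9.068. p(16) = 160 and p(17) = -94 have opposite signs, so a root lies in (16, 17); Newton's method refines it to λ ≈ 16.6543. p(51) = -400 and p(52) = 1096 have opposite signs, so a root lies in (51, 52); Newton's method refines it to λ ≈ 51.2777. Check (Vieta): the three roots sum to 77, matching tr M = 77.
So the eigenvalues of A^T A are ≈ 9.068, 16.6543, 51.2777 (all ≥ 0, as they must be for A^T A). The largest is λ_max ≈ 51.2777, hence ||A||_2 = sqrt(λ_max) ≈ 7.1608.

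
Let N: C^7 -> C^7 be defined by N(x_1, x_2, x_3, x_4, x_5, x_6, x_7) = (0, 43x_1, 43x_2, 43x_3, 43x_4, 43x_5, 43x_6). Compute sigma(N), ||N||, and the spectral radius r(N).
sigma(N) = {0}; ||N|| = 43; r(N) = 0. (N is nilpotent with N^7 = 0.)

On C^7, N is a strictly lower-triangular matrix with 43 on the subdiagonal and zeros elsewhere, so its characteristic polynomial is lambda^7 and every eigenvalue is 0: sigma(N) = {0}. For the operator norm, N e_i = 43e_{i+1} for i = 1, ..., 6 and N e_7 = 0, so the singular values of N are 43 (with multiplicity 6) and 0; hence ||N|| = 43. The spectral radius r(N) = max|lambda| = 0. Note ||N|| > r(N) — characteristic of non-normal nilpotent operators. Indeed N^7 = 0.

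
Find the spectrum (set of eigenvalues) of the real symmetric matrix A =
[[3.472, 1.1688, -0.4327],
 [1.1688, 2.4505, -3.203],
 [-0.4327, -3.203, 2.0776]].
sigma(A) ≈ {-1, 3, 6}

A is real symmetric, so its spectrum consists of real eigenvalues. Expanding the characteristic polynomial of the displayed matrix gives
  det(λ I - A) = p(λ) = λ^3 + (-8)λ^2 + (9)λ + (18).
Solving p(λ) = 0 yields eigenvalues ≈ -1, 3, 6. (A is shown rounded to 4 decimals, so these recover the underlying integer eigenvalues to within that precision.)
Verification: the trace of A = 8 equals the sum of eigenvalues 8, and det(A) ≈ -18.0007 matches the eigenvalue product -18.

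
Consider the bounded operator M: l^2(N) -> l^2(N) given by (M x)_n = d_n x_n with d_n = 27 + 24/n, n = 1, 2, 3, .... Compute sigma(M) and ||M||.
sigma(M) = {27 + 24/n : n ≥ 1} ∪ {27}; ||M|| = 51

A bounded diagonal operator on l^2 with diagonal entries d_n has spectrum equal to the closure of {d_n : n ≥ 1}: every d_n is an eigenvalue (with eigenvector e_n), so {d_n} ⊂ sigma(M); the spectrum is closed, so its closure is too; and for lambda not in the closure, (M - lambda I) has bounded inverse (the diagonal entries 1/(d_n - lambda) are bounded). For our sequence d_n = 27 + 24/n, n = 1, 2, 3, ...:
  - {d_n} = {27 + 24/n : n ≥ 1}; the only limit point is 27
  - closure = {27 + 24/n : n ≥ 1} ∪ {27}
For the norm: a diagonal operator has ||M|| = sup_n |d_n|. Here d_n = 27 + 24/n is positive and decreasing, so sup_n |d_n| = d_1 = 27 + 24 = 51. So ||M|| = 51.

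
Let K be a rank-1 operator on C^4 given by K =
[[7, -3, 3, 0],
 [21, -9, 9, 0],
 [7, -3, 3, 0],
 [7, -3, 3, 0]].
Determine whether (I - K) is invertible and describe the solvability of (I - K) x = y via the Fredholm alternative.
(I - K) is singular (det(I - K) = 0, i.e. 1 ∈ sigma(K)). (I - K) x = y is solvable iff y ⊥ ker((I - K)^*) = span{(7, -3, 3, 0)}, i.e. iff 7y_1 - 3y_2 + 3y_3 = 0. When solvable, the solutions are x = y + c·(1, 3, 1, 1), c arbitrary (ker(I - K) = span{(1, 3, 1, 1)}, dimension 1).

K has rank 1, so it is an outer product K = u v^T: every row of K is a multiple of one row vector. Reading off the entries, u = (1, 3, 1, 1) and v = (7, -3, 3, 0) (row i of K equals u_i·v^T). A rank-one matrix u v^T satisfies K u = u (v·u) and kills the (3)-dimensional subspace v^⊥, so its characteristic polynomial is lambda^3 (lambda - v·u) with v·u = tr K = 1. Hence the eigenvalues of I - K are 1 (multiplicity 3) and 1 - (1) = 0, so det(I - K) = 0. (Direct check: I - K =
[[-6, 3, -3, 0],
 [-21, 10, -9, 0],
 [-7, 3, -2, 0],
 [-7, 3, -3, 1]]
has determinant 0.) So 1 is an eigenvalue of K and (I - K) is not invertible. The finite-dimensional Fredholm alternative says: either (I - K) is invertible, or ker(I - K) ≠ {0} and then range(I - K) = ker((I - K)^*)^⊥, with dim ker(I - K) = dim ker((I - K)^*). We are in the second case, so we need both kernels. Kernel of I - K: (I - K) u = u - u (v·u) = u - u = 0, so ker(I - K) = span{u} = span{(1, 3, 1, 1)} (it is exactly 1-dimensional because rank(I - K) = 3). Kernel of the adjoint: K is real, so (I - K)^* = I - K^T = I - v u^T, and (I - v u^T) v = v - v (u·v) = 0; hence ker((I - K)^*) = span{v} = span{(7, -3, 3, 0)}. Therefore (I - K) x = y is solvable iff <y, v> = 0, i.e. iff 7y_1 - 3y_2 + 3y_3 = 0. When this holds, K y = u (v·y) = 0, so (I - K) y = y and x = y is a particular solution; the full solution set is the line x = y + c·u = y + c·(1, 3, 1, 1), c ∈ C.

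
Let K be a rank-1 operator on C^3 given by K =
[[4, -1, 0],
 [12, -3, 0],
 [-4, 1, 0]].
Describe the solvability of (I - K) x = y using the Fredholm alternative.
(I - K) is singular (det(I - K) = 0, i.e. 1 ∈ sigma(K)). (I - K) x = y is solvable iff y ⊥ ker((I - K)^*) = span{(4, -1, 0)}, i.e. iff 4y_1 - y_2 = 0. When solvable, the solutions are x = y + c·(1, 3, -1), c arbitrary (ker(I - K) = span{(1, 3, -1)}, dimension 1).

K has rank 1, so it is an outer product K = u v^T: every row of K is a multiple of one row vector. Reading off the entries, u = (1, 3, -1) and v = (4, -1, 0) (row i of K equals u_i·v^T). A rank-one matrix u v^T satisfies K u = u (v·u) and kills the (2)-dimensional subspace v^⊥, so its characteristic polynomial is lambda^2 (lambda - v·u) with v·u = tr K = 1. Hence the eigenvalues of I - K are 1 (multiplicity 2) and 1 - (1) = 0, so det(I - K) = 0. (Direct check: I - K =
[[-3, 1, 0],
 [-12, 4, 0],
 [4, -1, 1]]
has determinant 0.) So 1 is an eigenvalue of K and (I - K) is not invertible. The finite-dimensional Fredholm alternative says: either (I - K) is invertible, or ker(I - K) ≠ {0} and then range(I - K) = ker((I - K)^*)^⊥, with dim ker(I - K) = dim ker((I - K)^*). We are in the second case, so we need both kernels. Kernel of I - K: (I - K) u = u - u (v·u) = u - u = 0, so ker(I - K) = span{u} = span{(1, 3, -1)} (it is exactly 1-dimensional because rank(I - K) = 2). Kernel of the adjoint: K is real, so (I - K)^* = I - K^T = I - v u^T, and (I - v u^T) v = v - v (u·v) = 0; hence ker((I - K)^*) = span{v} = span{(4, -1, 0)}. Therefore (I - K) x = y is solvable iff <y, v> = 0, i.e. iff 4y_1 - y_2 = 0. When this holds, K y = u (v·y) = 0, so (I - K) y = y and x = y is a particular solution; the full solution set is the line x = y + c·u = y + c·(1, 3, -1), c ∈ C.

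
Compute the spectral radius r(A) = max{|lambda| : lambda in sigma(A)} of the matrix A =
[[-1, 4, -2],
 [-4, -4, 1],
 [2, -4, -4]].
r(A) ≈ 5.2679

The eigenvalues of A are the roots of its characteristic polynomial. With M = A (coefficients from the trace, the sum of principal 2x2 minors, and det A):
  p(λ) = det(λ I - M) = λ^3 + 9λ^2 + 48λ + 124.
No integer candidate from the rational root theorem (±divisors of 124) is a root, so the roots are irrational. The cubic discriminant is Δ = -68256 < 0, so there is one real root and a complex-conjugate pair. p(-5) = -16 and p(-4) = 12 have opposite signs, so a root lies in (-5, -4); Newton's method refines it to λ ≈ -4.4683. Dividing out (λ - (-4.4683)) leaves approximately λ^2 + 4.5317λ + 27.751. For λ^2 + 4.5317λ + 27.751 the discriminant is -90.4678. It is negative, so the remaining roots are the complex-conjugate pair λ ≈ -2.2658 ± 4.7557i. Their product equals the constant term, so |λ|^2 ≈ 27.751 and |λ| ≈ 5.2679.
Thus the eigenvalues (to 4 decimals) are -4.4683 (modulus 4.4683); -2.2658 ± 4.7557i (modulus 5.2679). The spectral radius is the largest modulus: r(A) ≈ 5.2679. (Cross-check: r(A) ≤ ||A||_2 ≈ 6.989; equality holds whenever A is normal, though it can also hold for some non-normal A.)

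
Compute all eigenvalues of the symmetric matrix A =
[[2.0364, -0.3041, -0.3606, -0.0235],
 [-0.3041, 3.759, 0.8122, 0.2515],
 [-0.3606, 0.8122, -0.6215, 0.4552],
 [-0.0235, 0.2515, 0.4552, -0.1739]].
sigma(A) ≈ {-1, 0, 2, 4}

A is real symmetric, so its spectrum consists of real eigenvalues. Expanding the characteristic polynomial of the displayed matrix gives
  det(λ I - A) = p(λ) = λ^4 + (-5)λ^3 + (2)λ^2 + (8)λ + (0).
Solving p(λ) = 0 yields eigenvalues ≈ -1, 0, 2, 4. (A is shown rounded to 4 decimals, so these recover the underlying integer eigenvalues to within that precision.)
Verification: the trace of A = 5 equals the sum of eigenvalues 5, and det(A) ≈ -0.0005 matches the eigenvalue product 0.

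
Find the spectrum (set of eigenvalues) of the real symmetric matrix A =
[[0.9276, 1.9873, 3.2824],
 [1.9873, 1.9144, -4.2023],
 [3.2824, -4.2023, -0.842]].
sigma(A) ≈ {-6, 3, 5}

A is real symmetric, so its spectrum consists of real eigenvalues. Expanding the characteristic polynomial of the displayed matrix gives
  det(λ I - A) = p(λ) = λ^3 + (-2)λ^2 + (-33)λ + (90).
Solving p(λ) = 0 yields eigenvalues ≈ -6, 3, 5. (A is shown rounded to 4 decimals, so these recover the underlying integer eigenvalues to within that precision.)
Verification: the trace of A = 2 equals the sum of eigenvalues 2, and det(A) ≈ -90.0008 matches the eigenvalue product -90.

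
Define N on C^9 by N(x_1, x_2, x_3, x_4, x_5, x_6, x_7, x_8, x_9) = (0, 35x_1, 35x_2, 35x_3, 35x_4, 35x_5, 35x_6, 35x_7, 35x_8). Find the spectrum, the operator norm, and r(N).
sigma(N) = {0}; ||N|| = 35; r(N) = 0. (N is nilpotent with N^9 = 0.)

On C^9, N is a strictly lower-triangular matrix with 35 on the subdiagonal and zeros elsewhere, so its characteristic polynomial is lambda^9 and every eigenvalue is 0: sigma(N) = {0}. For the operator norm, N e_i = 35e_{i+1} for i = 1, ..., 8 and N e_9 = 0, so the singular values of N are 35 (with multiplicity 8) and 0; hence ||N|| = 35. The spectral radius r(N) = max|lambda| = 0. Note ||N|| > r(N) — characteristic of non-normal nilpotent operators. Indeed N^9 = 0.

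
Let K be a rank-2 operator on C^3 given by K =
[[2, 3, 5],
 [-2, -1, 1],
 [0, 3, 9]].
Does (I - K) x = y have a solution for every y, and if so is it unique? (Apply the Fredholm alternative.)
(I - K) is invertible (det(I - K) = 1 ≠ 0), so for every y in C^3 the equation (I - K) x = y has a unique solution.

K has rank 2 and factors as K = U V^T = u1 v1^T + u2 v2^T with u1 = (-1, 1, 0), v1 = (-2, -1, 1), u2 = (-2, 0, -3), v2 = (0, -1, -3) (multiplying out reproduces the displayed K). The nonzero eigenvalues of U V^T coincide with those of the 2 x 2 matrix G = V^T U = [[v1·u1, v1·u2], [v2·u1, v2·u2]] = [[1, 1], [-1, 9]], and by the Sylvester determinant identity det(I_3 - U V^T) = det(I_2 - V^T U) = det([[0, -1], [1, -8]]) = (0)(-8) - (-1)(1) = 1. (Direct check: I - K =
[[-1, -3, -5],
 [2, 2, -1],
 [0, -3, -8]]
has determinant 1.) The finite-dimensional Fredholm alternative says: either (I - K) is invertible, or ker(I - K) ≠ {0} and then range(I - K) = ker((I - K)^*)^⊥, with dim ker(I - K) = dim ker((I - K)^*). Since det(I - K) ≠ 0, 1 is not an eigenvalue of K and ker(I - K) = {0}, so we are in the first case: for every y there is a unique x = (I - K)^(-1) y. (Explicitly, by the Woodbury identity, (I - U V^T)^(-1) = I + U (I_2 - G)^(-1) V^T.)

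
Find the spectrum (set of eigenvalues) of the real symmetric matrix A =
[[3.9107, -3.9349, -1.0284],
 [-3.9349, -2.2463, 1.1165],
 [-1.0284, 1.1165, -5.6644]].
sigma(A) ≈ {-6, -4, 6}

A is real symmetric, so its spectrum consists of real eigenvalues. Expanding the characteristic polynomial of the displayed matrix gives
  det(λ I - A) = p(λ) = λ^3 + (4)λ^2 + (-36)λ + (-144).
Solving p(λ) = 0 yields eigenvalues ≈ -6, -4, 6. (A is shown rounded to 4 decimals, so these recover the underlying integer eigenvalues to within that precision.)
Verification: the trace of A = -4 equals the sum of eigenvalues -4, and det(A) ≈ 144.0008 matches the eigenvalue product 144.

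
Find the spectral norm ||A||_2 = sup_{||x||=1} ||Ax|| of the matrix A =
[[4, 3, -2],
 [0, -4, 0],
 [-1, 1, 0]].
||A||_2 ≈ 6.0158 (= sqrt(largest eigenvalue of A^T A))

||A||_2 = sigma_max(A) = sqrt(lambda_max(A^T A)). Form the symmetric matrix M = A^T A =
[[17, 11, -8],
 [11, 26, -6],
 [-8, -6, 4]].
Its characteristic polynomial (trace, sum of principal 2x2 minors, determinant of M give the coefficients) is
  p(λ) = det(λ I - M) = λ^3 - 47λ^2 + 393λ - 64.
No integer candidate from the rational root theorem (±divisors of 64) is a root, so the roots are irrational. The cubic discriminant is Δ = 92973325 > 0, so there are three distinct real roots. p(0) = -64 and p(1) = 283 have opposite signs, so a root lies in (0, 1); Newton's method refines it to λ ≈ 0.1661. p(10) = 166 and p(11) = -97 have opposite signs, so a root lies in (10, 11); Newton's method refines it to λ ≈ 10.6446. p(36) = -172 and p(37) = 787 have opposite signs, so a root lies in (36, 37); Newton's method refines it to λ ≈ 36.1893. Check (Vieta): the three roots sum to 47, matching tr M = 47.
So the eigenvalues of A^T A are ≈ 0.1661, 10.6446, 36.1893 (all ≥ 0, as they must be for A^T A). The largest is λ_max ≈ 36.1893, hence ||A||_2 = sqrt(λ_max) ≈ 6.0158.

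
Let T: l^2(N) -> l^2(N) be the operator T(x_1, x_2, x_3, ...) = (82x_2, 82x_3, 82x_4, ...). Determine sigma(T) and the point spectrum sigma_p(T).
sigma(T) = closed disk {z in C : |z| ≤ 82}; sigma_p(T) = open disk {z in C : |z| < 82}

Note T = 82·V where V is the unit left shift (V x)_k = x_{k+1}; so sigma(T) = 82·sigma(V) and ||T|| = 82||V||. ||T x||^2 = 6724sum_{k≥2} |x_k|^2 ≤ 6724||x||^2, with equality on {x : x_1 = 0}, so ||T|| = 82. For any lambda with |lambda| < 82, set r = lambda/82 (|r| < 1); the vector x = (1, r, r^2, ...) is in l^2 and satisfies T x = 82(r, r^2, ...) = lambda x, so lambda is an eigenvalue. On the boundary |lambda| = 82 the geometric series diverges, so no l^2 eigenvector exists, but these lambda lie in the approximate point spectrum. Hence sigma(T) is the closed disk of radius 82 and sigma_p(T) is the open disk.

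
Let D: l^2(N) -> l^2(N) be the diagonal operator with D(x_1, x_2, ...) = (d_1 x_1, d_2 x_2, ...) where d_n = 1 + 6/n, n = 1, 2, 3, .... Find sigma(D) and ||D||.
sigma(D) = {1 + 6/n : n ≥ 1} ∪ {1}; ||D|| = 7

A bounded diagonal operator on l^2 with diagonal entries d_n has spectrum equal to the closure of {d_n : n ≥ 1}: every d_n is an eigenvalue (with eigenvector e_n), so {d_n} ⊂ sigma(D); the spectrum is closed, so its closure is too; and for lambda not in the closure, (D - lambda I) has bounded inverse (the diagonal entries 1/(d_n - lambda) are bounded). For our sequence d_n = 1 + 6/n, n = 1, 2, 3, ...:
  - {d_n} = {1 + 6/n : n ≥ 1}; the only limit point is 1
  - closure = {1 + 6/n : n ≥ 1} ∪ {1}
For the norm: a diagonal operator has ||D|| = sup_n |d_n|. Here d_n = 1 + 6/n is positive and decreasing, so sup_n |d_n| = d_1 = 1 + 6 = 7. So ||D|| = 7.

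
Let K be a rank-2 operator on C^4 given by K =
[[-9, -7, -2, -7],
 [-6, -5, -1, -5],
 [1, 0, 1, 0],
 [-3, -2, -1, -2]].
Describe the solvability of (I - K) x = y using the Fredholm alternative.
(I - K) is invertible (det(I - K) = 2 ≠ 0), so for every y in C^4 the equation (I - K) x = y has a unique solution.

K has rank 2 and factors as K = U V^T = u1 v1^T + u2 v2^T with u1 = (2, 1, -1, 1), v1 = (-3, -2, -1, -2), u2 = (3, 3, 2, 0), v2 = (-1, -1, 0, -1) (multiplying out reproduces the displayed K). The nonzero eigenvalues of U V^T coincide with those of the 2 x 2 matrix G = V^T U = [[v1·u1, v1·u2], [v2·u1, v2·u2]] = [[-9, -17], [-4, -6]], and by the Sylvester determinant identity det(I_4 - U V^T) = det(I_2 - V^T U) = det([[10, 17], [4, 7]]) = (10)(7) - (17)(4) = 2. (Direct check: I - K =
[[10, 7, 2, 7],
 [6, 6, 1, 5],
 [-1, 0, 0, 0],
 [3, 2, 1, 3]]
has determinant 2.) The finite-dimensional Fredholm alternative says: either (I - K) is invertible, or ker(I - K) ≠ {0} and then range(I - K) = ker((I - K)^*)^⊥, with dim ker(I - K) = dim ker((I - K)^*). Since det(I - K) ≠ 0, 1 is not an eigenvalue of K and ker(I - K) = {0}, so we are in the first case: for every y there is a unique x = (I - K)^(-1) y. (Explicitly, by the Woodbury identity, (I - U V^T)^(-1) = I + U (I_2 - G)^(-1) V^T.)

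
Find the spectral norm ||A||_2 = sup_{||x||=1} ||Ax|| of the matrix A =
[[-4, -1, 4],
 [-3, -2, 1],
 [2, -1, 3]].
||A||_2 ≈ 6.6577 (= sqrt(largest eigenvalue of A^T A))

||A||_2 = sigma_max(A) = sqrt(lambda_max(A^T A)). Form the symmetric matrix M = A^T A =
[[29, 8, -13],
 [8, 6, -9],
 [-13, -9, 26]].
Its characteristic polynomial (trace, sum of principal 2x2 minors, determinant of M give the coefficients) is
  p(λ) = det(λ I - M) = λ^3 - 61λ^2 + 770λ - 1369.
No integer candidate from the rational root theorem (±divisors of 1369) is a root, so the roots are irrational. The cubic discriminant is Δ = 243933337 > 0, so there are three distinct real roots. p(2) = -65 and p(3) = 419 have opposite signs, so a root lies in (2, 3); Newton's method refines it to λ ≈ 2.1223. p(14) = 199 and p(15) = -169 have opposite signs, so a root lies in (14, 15); Newton's method refines it to λ ≈ 14.5525. p(44) = -401 and p(45) = 881 have opposite signs, so a root lies in (44, 45); Newton's method refines it to λ ≈ 44.3252. Check (Vieta): the three roots sum to 61, matching tr M = 61.
So the eigenvalues of A^T A are ≈ 2.1223, 14.5525, 44.3252 (all ≥ 0, as they must be for A^T A). The largest is λ_max ≈ 44.3252, hence ||A||_2 = sqrt(λ_max) ≈ 6.6577.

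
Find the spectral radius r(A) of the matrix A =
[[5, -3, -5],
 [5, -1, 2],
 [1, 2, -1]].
r(A) ≈ 5.2608

The eigenvalues of A are the roots of its characteristic polynomial. With M = A (coefficients from the trace, the sum of principal 2x2 minors, and det A):
  p(λ) = det(λ I - M) = λ^3 - 3λ^2 + 7λ + 91.
No integer candidate from the rational root theorem (±divisors of 91) is a root, so the roots are irrational. The cubic discriminant is Δ = -249088 < 0, so there is one real root and a complex-conjugate pair. p(-4) = -49 and p(-3) = 16 have opposite signs, so a root lies in (-4, -3); Newton's method refines it to λ ≈ -3.2881. Dividing out (λ - (-3.2881)) leaves approximately λ^2 - 6.2881λ + 27.6757. For λ^2 - 6.2881λ + 27.6757 the discriminant is -71.1629. It is negative, so the remaining roots are the complex-conjugate pair λ ≈ 3.144 ± 4.2179i. Their product equals the constant term, so |λ|^2 ≈ 27.6757 and |λ| ≈ 5.2608.
Thus the eigenvalues (to 4 decimals) are -3.2881 (modulus 3.2881); 3.144 ± 4.2179i (modulus 5.2608). The spectral radius is the largest modulus: r(A) ≈ 5.2608. (Cross-check: r(A) ≤ ||A||_2 ≈ 8.2388; equality holds whenever A is normal, though it can also hold for some non-normal A.)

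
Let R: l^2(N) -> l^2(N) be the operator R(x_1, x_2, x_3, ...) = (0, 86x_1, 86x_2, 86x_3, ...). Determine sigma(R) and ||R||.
sigma(R) = closed disk {z in C : |z| ≤ 86}; ||R|| = 86

Note R = 86·U where U is the unit right shift (U x)_k = x_{k-1} (with x_0 := 0); so ||R|| = 86||U|| and sigma(R) = 86·sigma(U). ||R x||^2 = sum_{k≥1} |86x_k|^2 = 7396||x||^2, so ||R|| = 86 and sigma(R) ⊂ {|z| ≤ 86}. For any |lambda| < 86, the equation (R - lambda I) x = 0 forces x_1 = 0, then 86x_k = lambda x_{k+1} ⇒ x = 0, so R has no eigenvalues. But (R - lambda I) is not surjective for |lambda| < 86: solving (R - lambda I) x = e_1 would require x_n proportional to (lambda/86)^(-n), which is not in l^2. So every |lambda| < 86 lies in the residual spectrum. The boundary |lambda| = 86 is in the approximate point spectrum (the spectrum is closed). Hence sigma(R) is the closed disk of radius 86.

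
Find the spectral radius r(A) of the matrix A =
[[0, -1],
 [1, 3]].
r(A) = (3 + sqrt(5))/2 ≈ 2.618

The eigenvalues of A are the roots of its characteristic polynomial. With M = A (coefficients from the trace and determinant):
  p(λ) = det(λ I - M) = λ^2 - 3λ + 1.
For λ^2 - 3λ + 1 the discriminant is 5. It is nonnegative but not a perfect square, so the roots are real and irrational: λ = (3 ± sqrt(5))/2 ≈ 2.618, 0.382.
Thus the eigenvalues (to 4 decimals) are 2.618 (modulus 2.618); 0.382 (modulus 0.382). The spectral radius is the largest modulus: r(A) = (3 + sqrt(5))/2 ≈ 2.618. (Cross-check: r(A) ≤ ||A||_2 ≈ 3.3028; equality holds whenever A is normal, though it can also hold for some non-normal A.)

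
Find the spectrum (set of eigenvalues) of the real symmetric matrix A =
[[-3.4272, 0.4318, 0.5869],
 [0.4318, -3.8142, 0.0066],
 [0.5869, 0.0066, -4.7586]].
sigma(A) ≈ {-5, -4, -3}

A is real symmetric, so its spectrum consists of real eigenvalues. Expanding the characteristic polynomial of the displayed matrix gives
  det(λ I - A) = p(λ) = λ^3 + (12)λ^2 + (47)λ + (60).
Solving p(λ) = 0 yields eigenvalues ≈ -5, -4, -3. (A is shown rounded to 4 decimals, so these recover the underlying integer eigenvalues to within that precision.)
Verification: the trace of A = -12 equals the sum of eigenvalues -12, and det(A) ≈ -60.0000 matches the eigenvalue product -60.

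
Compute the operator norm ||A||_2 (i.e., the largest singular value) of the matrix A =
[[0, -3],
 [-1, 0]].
||A||_2 = 3 (= sqrt(largest eigenvalue of A^T A))

||A||_2 = sigma_max(A) = sqrt(lambda_max(A^T A)). Form the symmetric matrix M = A^T A =
[[1, 0],
 [0, 9]].
Its characteristic polynomial (trace, determinant of M give the coefficients) is
  p(λ) = det(λ I - M) = λ^2 - 10λ + 9.
For λ^2 - 10λ + 9 the discriminant is 64. It is a perfect square (8^2), so the roots are rational: λ = (10 ± 8)/2 = 9, 1.
So the eigenvalues of A^T A are ≈ 1, 9 (all ≥ 0, as they must be for A^T A). The largest is λ_max = 9, hence ||A||_2 = sqrt(λ_max) = 3.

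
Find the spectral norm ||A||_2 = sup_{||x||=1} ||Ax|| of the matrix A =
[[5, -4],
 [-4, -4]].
||A||_2 = sqrt((73 + sqrt(145))/2) ≈ 6.5208 (= sqrt(largest eigenvalue of A^T A))

||A||_2 = sigma_max(A) = sqrt(lambda_max(A^T A)). Form the symmetric matrix M = A^T A =
[[41, -4],
 [-4, 32]].
Its characteristic polynomial (trace, determinant of M give the coefficients) is
  p(λ) = det(λ I - M) = λ^2 - 73λ + 1296.
For λ^2 - 73λ + 1296 the discriminant is 145. It is nonnegative but not a perfect square, so the roots are real and irrational: λ = (73 ± sqrt(145))/2 ≈ 42.5208, 30.4792.
So the eigenvalues of A^T A are ≈ 30.4792, 42.5208 (all ≥ 0, as they must be for A^T A). The largest is λ_max = (73 + sqrt(145))/2 ≈ 42.5208, hence ||A||_2 = sqrt(λ_max) = sqrt((73 + sqrt(145))/2) ≈ 6.5208.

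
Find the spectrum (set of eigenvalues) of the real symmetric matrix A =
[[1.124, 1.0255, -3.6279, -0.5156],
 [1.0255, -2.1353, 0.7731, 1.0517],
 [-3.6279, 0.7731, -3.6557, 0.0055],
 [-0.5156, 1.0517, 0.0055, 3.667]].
sigma(A) ≈ {-6, -2, 3, 4}

A is real symmetric, so its spectrum consists of real eigenvalues. Expanding the characteristic polynomial of the displayed matrix gives
  det(λ I - A) = p(λ) = λ^4 + (1)λ^3 + (-32)λ^2 + (12)λ + (143.9958).
Solving p(λ) = 0 yields eigenvalues ≈ -6, -2, 3, 4. (A is shown rounded to 4 decimals, so these recover the underlying integer eigenvalues to within that precision.)
Verification: the trace of A = -1 equals the sum of eigenvalues -1, and det(A) ≈ 143.9958 matches the eigenvalue product 144.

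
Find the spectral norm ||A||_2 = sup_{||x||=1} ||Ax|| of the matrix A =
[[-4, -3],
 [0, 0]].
||A||_2 = 5 (= sqrt(largest eigenvalue of A^T A))

||A||_2 = sigma_max(A) = sqrt(lambda_max(A^T A)). Form the symmetric matrix M = A^T A =
[[16, 12],
 [12, 9]].
Its characteristic polynomial (trace, determinant of M give the coefficients) is
  p(λ) = det(λ I - M) = λ^2 - 25λ.
For λ^2 - 25λ the discriminant is 625. It is a perfect square (25^2), so the roots are rational: λ = (25 ± 25)/2 = 25, 0.
So the eigenvalues of A^T A are ≈ 0, 25 (all ≥ 0, as they must be for A^T A). The largest is λ_max = 25, hence ||A||_2 = sqrt(λ_max) = 5.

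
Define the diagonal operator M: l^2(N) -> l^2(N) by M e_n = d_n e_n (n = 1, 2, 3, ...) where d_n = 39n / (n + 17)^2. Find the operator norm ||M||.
||M|| = 39/68 (attained at n = 17)

For M diagonal, ||M|| = sup_n |d_n|. Treat f(x) = 39x / (x + 17)^2 for real x > 0. By the quotient rule, f'(x) = 39(17 - x)/(x + 17)^3, which is positive for x < 17 and negative for x > 17. So f has a unique maximum at x = 17, and since 17 is a positive integer, the supremum over n ≥ 1 is attained at n = 17: d_17 = 39·17/(17 + 17)^2 = 39·17/1156 = 39/68. Hence ||M|| = 39/68.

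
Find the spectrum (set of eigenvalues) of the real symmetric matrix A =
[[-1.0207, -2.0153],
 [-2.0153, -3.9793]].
sigma(A) ≈ {-5, 0}

A is real symmetric, so its spectrum consists of real eigenvalues. Expanding the characteristic polynomial of the displayed matrix gives
  det(λ I - A) = p(λ) = λ^2 + (5)λ + (0).
Solving p(λ) = 0 yields eigenvalues ≈ -5, 0. (A is shown rounded to 4 decimals, so these recover the underlying integer eigenvalues to within that precision.)
Verification: the trace of A = -5 equals the sum of eigenvalues -5, and det(A) ≈ 0.0002 matches the eigenvalue product 0.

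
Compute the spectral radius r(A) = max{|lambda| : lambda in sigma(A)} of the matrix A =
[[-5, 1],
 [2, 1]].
r(A) = (4 + sqrt(44))/2 ≈ 5.3166

The eigenvalues of A are the roots of its characteristic polynomial. With M = A (coefficients from the trace and determinant):
  p(λ) = det(λ I - M) = λ^2 + 4λ - 7.
For λ^2 + 4λ - 7 the discriminant is 44. It is nonnegative but not a perfect square, so the roots are real and irrational: λ = (-4 ± sqrt(44))/2 ≈ 1.3166, -5.3166.
Thus the eigenvalues (to 4 decimals) are 1.3166 (modulus 1.3166); -5.3166 (modulus 5.3166). The spectral radius is the largest modulus: r(A) = (4 + sqrt(44))/2 ≈ 5.3166. (Cross-check: r(A) ≤ ||A||_2 ≈ 5.4157; equality holds whenever A is normal, though it can also hold for some non-normal A.)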